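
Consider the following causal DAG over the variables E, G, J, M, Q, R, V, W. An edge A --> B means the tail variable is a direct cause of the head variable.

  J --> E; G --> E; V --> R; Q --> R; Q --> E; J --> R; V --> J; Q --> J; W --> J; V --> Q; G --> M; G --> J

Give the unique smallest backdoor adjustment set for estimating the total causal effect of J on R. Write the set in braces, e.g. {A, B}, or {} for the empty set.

{Q, V}

Variables eligible for adjustment (non-descendants of J, excluding J and R): {G, M, Q, V, W}.
Backdoor paths from J to R:
  P1: J <- G -> E <- Q <- V -> R
  P2: J <- G -> E <- Q -> R
  P3: J <- V -> Q -> R
  P4: J <- V -> R
  P5: J <- Q <- V -> R
  P6: J <- Q -> R
The empty set is not sufficient: P3 (J <- V -> Q -> R) has no collider blocking it and no conditioned non-collider, so it is open.
Try {Q, V}:
  P1: blocked at collider E (neither it nor any descendant is in the conditioning set).
  P2: blocked at collider E (neither it nor any descendant is in the conditioning set).
  P3: blocked at fork node V ∈ conditioning set.
  P4: blocked at fork node V ∈ conditioning set.
  P5: blocked at chain node Q ∈ conditioning set.
  P6: blocked at fork node Q ∈ conditioning set.
{Q, V} contains no descendant of J and blocks every backdoor path.
Every element of {Q, V} is needed (dropping Q leaves P6 open; dropping V leaves P4 open), so no proper subset is valid.
Among all size-2 subsets of the eligible variables, only {Q, V} blocks every backdoor path, so it is the unique smallest valid adjustment set.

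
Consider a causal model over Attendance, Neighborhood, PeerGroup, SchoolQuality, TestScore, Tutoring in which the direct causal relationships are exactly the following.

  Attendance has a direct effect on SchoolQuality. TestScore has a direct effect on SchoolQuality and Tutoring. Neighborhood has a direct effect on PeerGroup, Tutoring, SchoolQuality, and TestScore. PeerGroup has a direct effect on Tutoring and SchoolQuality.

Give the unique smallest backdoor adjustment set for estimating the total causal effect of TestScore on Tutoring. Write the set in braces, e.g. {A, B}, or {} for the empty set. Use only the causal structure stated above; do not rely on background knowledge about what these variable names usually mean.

{Neighborhood}

Variables eligible for adjustment (non-descendants of TestScore, excluding TestScore and Tutoring): {Attendance, Neighborhood, PeerGroup}.
Backdoor paths from TestScore to Tutoring:
  P1: TestScore <- Neighborhood -> PeerGroup -> Tutoring
  P2: TestScore <- Neighborhood -> SchoolQuality <- PeerGroup -> Tutoring
  P3: TestScore <- Neighborhood -> Tutoring
The empty set is not sufficient: P1 (TestScore <- Neighborhood -> PeerGroup -> Tutoring) has no collider blocking it and no conditioned non-collider, so it is open.
Try {Neighborhood}:
  P1: blocked at fork node Neighborhood ∈ conditioning set.
  P2: blocked at fork node Neighborhood ∈ conditioning set.
  P3: blocked at fork node Neighborhood ∈ conditioning set.
{Neighborhood} contains no descendant of TestScore and blocks every backdoor path.
No other singleton works — e.g. {Attendance} leaves P1 open — so {Neighborhood} is the unique smallest valid adjustment set.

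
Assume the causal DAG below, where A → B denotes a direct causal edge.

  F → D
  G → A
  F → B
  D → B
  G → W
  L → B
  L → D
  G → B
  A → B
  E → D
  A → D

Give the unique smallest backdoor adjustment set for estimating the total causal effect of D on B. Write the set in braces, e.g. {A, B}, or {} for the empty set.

Variables eligible for adjustment (non-descendants of D, excluding D and B): {A, E, F, G, L, W}.
Backdoor paths from D to B:
  P1: D <- L -> B
  P2: D <- A <- G -> B
  P3: D <- A -> B
  P4: D <- F -> B
The empty set is not sufficient: P1 (D <- L -> B) has no collider blocking it and no conditioned non-collider, so it is open.
Try {A, F, L}:
  P1: blocked at fork node L ∈ conditioning set.
  P2: blocked at chain node A ∈ conditioning set.
  P3: blocked at fork node A ∈ conditioning set.
  P4: blocked at fork node F ∈ conditioning set.
{A, F, L} contains no descendant of D and blocks every backdoor path.
Every element of {A, F, L} is needed (dropping A leaves P2 open; dropping F leaves P4 open; dropping L leaves P1 open), so no proper subset is valid.
Among all size-3 subsets of the eligible variables, only {A, F, L} blocks every backdoor path, so it is the unique smallest valid adjustment set.

{A, F, L}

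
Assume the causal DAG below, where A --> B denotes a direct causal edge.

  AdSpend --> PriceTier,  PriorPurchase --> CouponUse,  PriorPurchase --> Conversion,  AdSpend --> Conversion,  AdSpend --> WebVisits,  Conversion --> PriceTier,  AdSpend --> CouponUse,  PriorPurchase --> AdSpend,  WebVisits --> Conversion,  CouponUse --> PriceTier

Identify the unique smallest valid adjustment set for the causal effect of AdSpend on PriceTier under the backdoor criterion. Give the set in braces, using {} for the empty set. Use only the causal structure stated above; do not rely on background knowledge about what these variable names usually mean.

{PriorPurchase}

Variables eligible for adjustment (non-descendants of AdSpend, excluding AdSpend and PriceTier): {PriorPurchase}.
Backdoor paths from AdSpend to PriceTier:
  P1: AdSpend <- PriorPurchase -> CouponUse -> PriceTier
  P2: AdSpend <- PriorPurchase -> Conversion -> PriceTier
The empty set is not sufficient: P1 (AdSpend <- PriorPurchase -> CouponUse -> PriceTier) has no collider blocking it and no conditioned non-collider, so it is open.
Try {PriorPurchase}:
  P1: blocked at fork node PriorPurchase ∈ conditioning set.
  P2: blocked at fork node PriorPurchase ∈ conditioning set.
{PriorPurchase} contains no descendant of AdSpend and blocks every backdoor path.
{PriorPurchase} is the unique smallest valid adjustment set.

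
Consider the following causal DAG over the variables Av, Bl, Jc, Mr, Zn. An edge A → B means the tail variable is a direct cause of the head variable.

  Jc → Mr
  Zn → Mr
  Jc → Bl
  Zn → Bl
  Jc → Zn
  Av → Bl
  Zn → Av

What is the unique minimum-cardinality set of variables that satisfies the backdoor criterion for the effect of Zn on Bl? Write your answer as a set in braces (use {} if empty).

{Jc}

Variables eligible for adjustment (non-descendants of Zn, excluding Zn and Bl): {Jc}.
Backdoor paths from Zn to Bl:
  P1: Zn <- Jc -> Bl
The empty set is not sufficient: P1 (Zn <- Jc -> Bl) has no collider blocking it and no conditioned non-collider, so it is open.
Try {Jc}:
  P1: blocked at fork node Jc ∈ conditioning set.
{Jc} contains no descendant of Zn and blocks every backdoor path.
{Jc} is the unique smallest valid adjustment set.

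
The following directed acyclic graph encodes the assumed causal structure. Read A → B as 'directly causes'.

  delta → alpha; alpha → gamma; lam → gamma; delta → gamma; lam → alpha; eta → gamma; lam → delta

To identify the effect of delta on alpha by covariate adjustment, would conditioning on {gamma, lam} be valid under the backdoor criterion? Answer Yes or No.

Backdoor paths from delta to alpha (paths whose first edge points into delta):
  P1: delta <- lam -> alpha
  P2: delta <- lam -> gamma <- alpha
Condition 1 (no descendant of delta in the set): FAILS — gamma is a descendant of delta.
Condition 2 (every backdoor path blocked by {gamma, lam}):
  P1: blocked at fork node lam ∈ conditioning set.
  P2: blocked at fork node lam ∈ conditioning set.
{gamma, lam} does not satisfy the backdoor criterion.

No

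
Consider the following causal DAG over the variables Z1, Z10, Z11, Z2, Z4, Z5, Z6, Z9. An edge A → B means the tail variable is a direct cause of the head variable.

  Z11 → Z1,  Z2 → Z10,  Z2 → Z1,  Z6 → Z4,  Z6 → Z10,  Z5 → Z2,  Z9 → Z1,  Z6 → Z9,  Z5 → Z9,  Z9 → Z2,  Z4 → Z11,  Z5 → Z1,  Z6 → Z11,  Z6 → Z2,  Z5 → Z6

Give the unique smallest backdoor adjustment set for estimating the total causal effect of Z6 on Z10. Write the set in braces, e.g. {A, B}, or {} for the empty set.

{Z5}

Variables eligible for adjustment (non-descendants of Z6, excluding Z6 and Z10): {Z5}.
Backdoor paths from Z6 to Z10:
  P1: Z6 <- Z5 -> Z9 -> Z2 -> Z10
  P2: Z6 <- Z5 -> Z9 -> Z1 <- Z2 -> Z10
  P3: Z6 <- Z5 -> Z2 -> Z10
  P4: Z6 <- Z5 -> Z1 <- Z9 -> Z2 -> Z10
  P5: Z6 <- Z5 -> Z1 <- Z2 -> Z10
The empty set is not sufficient: P1 (Z6 <- Z5 -> Z9 -> Z2 -> Z10) has no collider blocking it and no conditioned non-collider, so it is open.
Try {Z5}:
  P1: blocked at fork node Z5 ∈ conditioning set.
  P2: blocked at fork node Z5 ∈ conditioning set.
  P3: blocked at fork node Z5 ∈ conditioning set.
  P4: blocked at fork node Z5 ∈ conditioning set.
  P5: blocked at fork node Z5 ∈ conditioning set.
{Z5} contains no descendant of Z6 and blocks every backdoor path.
{Z5} is the unique smallest valid adjustment set.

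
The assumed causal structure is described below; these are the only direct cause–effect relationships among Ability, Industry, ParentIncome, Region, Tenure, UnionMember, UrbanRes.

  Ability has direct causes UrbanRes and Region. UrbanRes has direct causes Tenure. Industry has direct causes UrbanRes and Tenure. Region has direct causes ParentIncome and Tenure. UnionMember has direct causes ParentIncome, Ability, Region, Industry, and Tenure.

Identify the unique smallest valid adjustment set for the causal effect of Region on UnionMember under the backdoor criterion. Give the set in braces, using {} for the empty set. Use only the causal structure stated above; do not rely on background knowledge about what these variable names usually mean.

Variables eligible for adjustment (non-descendants of Region, excluding Region and UnionMember): {Industry, ParentIncome, Tenure, UrbanRes}.
Backdoor paths from Region to UnionMember:
  P1: Region <- Tenure -> UrbanRes -> Industry -> UnionMember
  P2: Region <- Tenure -> UrbanRes -> Ability -> UnionMember
  P3: Region <- Tenure -> Industry <- UrbanRes -> Ability -> UnionMember
  P4: Region <- Tenure -> Industry -> UnionMember
  P5: Region <- Tenure -> UnionMember
  P6: Region <- ParentIncome -> UnionMember
The empty set is not sufficient: P1 (Region <- Tenure -> UrbanRes -> Industry -> UnionMember) has no collider blocking it and no conditioned non-collider, so it is open.
Try {ParentIncome, Tenure}:
  P1: blocked at fork node Tenure ∈ conditioning set.
  P2: blocked at fork node Tenure ∈ conditioning set.
  P3: blocked at fork node Tenure ∈ conditioning set.
  P4: blocked at fork node Tenure ∈ conditioning set.
  P5: blocked at fork node Tenure ∈ conditioning set.
  P6: blocked at fork node ParentIncome ∈ conditioning set.
{ParentIncome, Tenure} contains no descendant of Region and blocks every backdoor path.
Every element of {ParentIncome, Tenure} is needed (dropping ParentIncome leaves P6 open; dropping Tenure leaves P1 open), so no proper subset is valid.
Among all size-2 subsets of the eligible variables, only {ParentIncome, Tenure} blocks every backdoor path, so it is the unique smallest valid adjustment set.

{ParentIncome, Tenure}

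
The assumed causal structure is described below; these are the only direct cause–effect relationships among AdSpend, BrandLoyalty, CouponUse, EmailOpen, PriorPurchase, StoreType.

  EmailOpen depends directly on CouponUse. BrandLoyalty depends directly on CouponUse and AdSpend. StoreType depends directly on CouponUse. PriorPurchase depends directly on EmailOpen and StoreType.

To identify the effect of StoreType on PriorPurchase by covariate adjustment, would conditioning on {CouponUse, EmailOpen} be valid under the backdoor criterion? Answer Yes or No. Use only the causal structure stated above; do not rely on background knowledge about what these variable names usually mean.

Backdoor paths from StoreType to PriorPurchase (paths whose first edge points into StoreType):
  P1: StoreType <- CouponUse -> EmailOpen -> PriorPurchase
Condition 1 (no descendant of StoreType in the set): holds — descendants of StoreType are {PriorPurchase}; none are in {CouponUse, EmailOpen}.
Condition 2 (every backdoor path blocked by {CouponUse, EmailOpen}):
  P1: blocked at fork node CouponUse ∈ conditioning set.
{CouponUse, EmailOpen} satisfies the backdoor criterion.

Yes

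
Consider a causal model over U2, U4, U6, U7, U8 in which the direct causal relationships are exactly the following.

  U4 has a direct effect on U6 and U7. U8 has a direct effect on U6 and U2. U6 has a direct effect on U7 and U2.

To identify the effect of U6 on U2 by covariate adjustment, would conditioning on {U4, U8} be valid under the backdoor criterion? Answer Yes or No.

Backdoor paths from U6 to U2 (paths whose first edge points into U6):
  P1: U6 <- U8 -> U2
Condition 1 (no descendant of U6 in the set): holds — descendants of U6 are {U2, U7}; none are in {U4, U8}.
Condition 2 (every backdoor path blocked by {U4, U8}):
  P1: blocked at fork node U8 ∈ conditioning set.
{U4, U8} satisfies the backdoor criterion.

Yes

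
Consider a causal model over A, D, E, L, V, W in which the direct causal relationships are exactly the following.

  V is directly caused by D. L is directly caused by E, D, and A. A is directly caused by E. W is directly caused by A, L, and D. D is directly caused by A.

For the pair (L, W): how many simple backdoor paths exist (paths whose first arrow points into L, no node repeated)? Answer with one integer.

A backdoor path from L to W is any simple undirected path whose first edge points into L (i.e. leaves L via a parent).
Parents of L: {A, D, E}.
Enumerating:
  P1: L <- E -> A -> D -> W
  P2: L <- E -> A -> W
  P3: L <- A -> D -> W
  P4: L <- A -> W
  P5: L <- D <- A -> W
  P6: L <- D -> W
That exhausts the simple backdoor paths. Count: 6.

6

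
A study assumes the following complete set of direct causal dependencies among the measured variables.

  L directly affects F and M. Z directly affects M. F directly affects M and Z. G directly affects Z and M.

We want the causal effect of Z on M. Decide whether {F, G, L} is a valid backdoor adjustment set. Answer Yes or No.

Backdoor paths from Z to M (paths whose first edge points into Z):
  P1: Z <- G -> M
  P2: Z <- F <- L -> M
  P3: Z <- F -> M
Condition 1 (no descendant of Z in the set): holds — descendants of Z are {M}; none are in {F, G, L}.
Condition 2 (every backdoor path blocked by {F, G, L}):
  P1: blocked at fork node G ∈ conditioning set.
  P2: blocked at chain node F ∈ conditioning set.
  P3: blocked at fork node F ∈ conditioning set.
{F, G, L} satisfies the backdoor criterion.

Yes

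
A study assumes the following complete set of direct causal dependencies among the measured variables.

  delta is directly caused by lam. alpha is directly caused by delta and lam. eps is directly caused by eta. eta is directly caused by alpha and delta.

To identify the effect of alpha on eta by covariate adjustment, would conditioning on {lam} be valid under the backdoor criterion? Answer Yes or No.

No

Backdoor paths from alpha to eta (paths whose first edge points into alpha):
  P1: alpha <- lam -> delta -> eta
  P2: alpha <- delta -> eta
Condition 1 (no descendant of alpha in the set): holds — descendants of alpha are {eps, eta}; none are in {lam}.
Condition 2 (every backdoor path blocked by {lam}):
  P1: blocked at fork node lam ∈ conditioning set.
  P2: open — no interior node is in the conditioning set.
{lam} does not satisfy the backdoor criterion.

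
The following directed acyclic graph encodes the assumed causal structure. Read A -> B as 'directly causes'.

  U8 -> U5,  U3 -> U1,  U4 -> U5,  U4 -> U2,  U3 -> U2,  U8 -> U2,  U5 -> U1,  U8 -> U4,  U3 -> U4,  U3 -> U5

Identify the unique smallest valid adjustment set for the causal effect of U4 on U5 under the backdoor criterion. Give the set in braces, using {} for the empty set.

{U3, U8}

Variables eligible for adjustment (non-descendants of U4, excluding U4 and U5): {U3, U8}.
Backdoor paths from U4 to U5:
  P1: U4 <- U3 -> U5
  P2: U4 <- U3 -> U2 <- U8 -> U5
  P3: U4 <- U3 -> U1 <- U5
  P4: U4 <- U8 -> U5
  P5: U4 <- U8 -> U2 <- U3 -> U5
  P6: U4 <- U8 -> U2 <- U3 -> U1 <- U5
The empty set is not sufficient: P1 (U4 <- U3 -> U5) has no collider blocking it and no conditioned non-collider, so it is open.
Try {U3, U8}:
  P1: blocked at fork node U3 ∈ conditioning set.
  P2: blocked at fork node U3 ∈ conditioning set.
  P3: blocked at fork node U3 ∈ conditioning set.
  P4: blocked at fork node U8 ∈ conditioning set.
  P5: blocked at fork node U8 ∈ conditioning set.
  P6: blocked at fork node U8 ∈ conditioning set.
{U3, U8} contains no descendant of U4 and blocks every backdoor path.
Every element of {U3, U8} is needed (dropping U3 leaves P1 open; dropping U8 leaves P4 open), so no proper subset is valid.
Among all size-2 subsets of the eligible variables, only {U3, U8} blocks every backdoor path, so it is the unique smallest valid adjustment set.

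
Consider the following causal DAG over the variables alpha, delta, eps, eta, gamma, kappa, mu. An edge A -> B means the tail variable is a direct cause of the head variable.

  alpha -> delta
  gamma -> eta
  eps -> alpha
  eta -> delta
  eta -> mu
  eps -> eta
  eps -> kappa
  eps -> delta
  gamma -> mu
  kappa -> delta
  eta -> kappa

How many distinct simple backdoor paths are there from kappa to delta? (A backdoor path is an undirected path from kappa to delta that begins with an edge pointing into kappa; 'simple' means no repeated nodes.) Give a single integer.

6

A backdoor path from kappa to delta is any simple undirected path whose first edge points into kappa (i.e. leaves kappa via a parent).
Parents of kappa: {eps, eta}.
Enumerating:
  P1: kappa <- eps -> eta -> delta
  P2: kappa <- eps -> alpha -> delta
  P3: kappa <- eps -> delta
  P4: kappa <- eta <- eps -> alpha -> delta
  P5: kappa <- eta <- eps -> delta
  P6: kappa <- eta -> delta
That exhausts the simple backdoor paths. Count: 6.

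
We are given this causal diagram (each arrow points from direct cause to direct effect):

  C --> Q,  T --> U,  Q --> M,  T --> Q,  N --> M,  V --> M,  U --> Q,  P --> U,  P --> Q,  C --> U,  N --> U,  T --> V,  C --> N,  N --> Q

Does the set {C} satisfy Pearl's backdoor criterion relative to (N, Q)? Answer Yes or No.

Backdoor paths from N to Q (paths whose first edge points into N):
  P1: N <- C -> U <- P -> Q
  P2: N <- C -> U <- T -> V -> M <- Q
  P3: N <- C -> U <- T -> Q
  P4: N <- C -> U -> Q
  P5: N <- C -> Q
Condition 1 (no descendant of N in the set): holds — descendants of N are {M, Q, U}; none are in {C}.
Condition 2 (every backdoor path blocked by {C}):
  P1: blocked at fork node C ∈ conditioning set.
  P2: blocked at fork node C ∈ conditioning set.
  P3: blocked at fork node C ∈ conditioning set.
  P4: blocked at fork node C ∈ conditioning set.
  P5: blocked at fork node C ∈ conditioning set.
{C} satisfies the backdoor criterion.

Yes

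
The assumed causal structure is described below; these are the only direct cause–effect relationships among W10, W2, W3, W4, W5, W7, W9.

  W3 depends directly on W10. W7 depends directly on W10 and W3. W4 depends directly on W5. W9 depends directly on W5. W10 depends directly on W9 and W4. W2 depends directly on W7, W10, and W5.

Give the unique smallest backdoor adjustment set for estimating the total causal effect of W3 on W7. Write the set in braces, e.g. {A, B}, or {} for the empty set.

Variables eligible for adjustment (non-descendants of W3, excluding W3 and W7): {W10, W4, W5, W9}.
Backdoor paths from W3 to W7:
  P1: W3 <- W10 <- W9 <- W5 -> W2 <- W7
  P2: W3 <- W10 <- W4 <- W5 -> W2 <- W7
  P3: W3 <- W10 -> W7
  P4: W3 <- W10 -> W2 <- W7
The empty set is not sufficient: P3 (W3 <- W10 -> W7) has no collider blocking it and no conditioned non-collider, so it is open.
Try {W10}:
  P1: blocked at chain node W10 ∈ conditioning set.
  P2: blocked at chain node W10 ∈ conditioning set.
  P3: blocked at fork node W10 ∈ conditioning set.
  P4: blocked at fork node W10 ∈ conditioning set.
{W10} contains no descendant of W3 and blocks every backdoor path.
No other singleton works — e.g. {W5} leaves P3 open — so {W10} is the unique smallest valid adjustment set.

{W10}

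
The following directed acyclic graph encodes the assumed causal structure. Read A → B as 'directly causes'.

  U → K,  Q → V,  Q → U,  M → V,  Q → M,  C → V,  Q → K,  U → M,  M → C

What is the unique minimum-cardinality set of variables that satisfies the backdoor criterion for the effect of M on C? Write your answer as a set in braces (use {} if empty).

Variables eligible for adjustment (non-descendants of M, excluding M and C): {K, Q, U}.
Backdoor paths from M to C:
  P1: M <- Q -> V <- C
  P2: M <- U <- Q -> V <- C
  P3: M <- U -> K <- Q -> V <- C
Each backdoor path contains an unconditioned collider, so every path is already blocked with the empty conditioning set:
  P1: blocked at collider V (neither it nor any descendant is in the conditioning set).
  P2: blocked at collider V (neither it nor any descendant is in the conditioning set).
  P3: blocked at collider K (neither it nor any descendant is in the conditioning set).
The empty set is therefore the unique smallest valid set.

{}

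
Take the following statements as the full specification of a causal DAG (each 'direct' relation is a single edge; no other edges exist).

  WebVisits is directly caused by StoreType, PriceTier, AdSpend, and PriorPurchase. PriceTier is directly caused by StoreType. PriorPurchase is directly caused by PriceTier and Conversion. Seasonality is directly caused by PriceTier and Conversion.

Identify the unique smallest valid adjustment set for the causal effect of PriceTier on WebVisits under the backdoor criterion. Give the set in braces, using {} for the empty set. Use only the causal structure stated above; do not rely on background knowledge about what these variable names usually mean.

{StoreType}

Variables eligible for adjustment (non-descendants of PriceTier, excluding PriceTier and WebVisits): {AdSpend, Conversion, StoreType}.
Backdoor paths from PriceTier to WebVisits:
  P1: PriceTier <- StoreType -> WebVisits
The empty set is not sufficient: P1 (PriceTier <- StoreType -> WebVisits) has no collider blocking it and no conditioned non-collider, so it is open.
Try {StoreType}:
  P1: blocked at fork node StoreType ∈ conditioning set.
{StoreType} contains no descendant of PriceTier and blocks every backdoor path.
No other singleton works — e.g. {AdSpend} leaves P1 open — so {StoreType} is the unique smallest valid adjustment set.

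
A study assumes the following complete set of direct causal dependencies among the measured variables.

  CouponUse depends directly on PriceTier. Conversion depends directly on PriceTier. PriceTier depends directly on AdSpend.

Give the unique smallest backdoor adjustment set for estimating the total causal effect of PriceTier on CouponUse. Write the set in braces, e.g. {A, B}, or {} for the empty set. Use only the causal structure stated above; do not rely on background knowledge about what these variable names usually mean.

{}

Variables eligible for adjustment (non-descendants of PriceTier, excluding PriceTier and CouponUse): {AdSpend}.
Backdoor paths from PriceTier to CouponUse:
  (none)
With no backdoor paths the empty set already satisfies the criterion, and it is trivially minimal.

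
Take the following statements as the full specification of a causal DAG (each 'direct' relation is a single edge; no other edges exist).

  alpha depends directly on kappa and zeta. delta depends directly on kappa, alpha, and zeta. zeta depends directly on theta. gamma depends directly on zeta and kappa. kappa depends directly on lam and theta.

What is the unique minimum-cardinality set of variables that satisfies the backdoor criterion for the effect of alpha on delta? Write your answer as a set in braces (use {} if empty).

Variables eligible for adjustment (non-descendants of alpha, excluding alpha and delta): {gamma, kappa, lam, theta, zeta}.
Backdoor paths from alpha to delta:
  P1: alpha <- kappa <- theta -> zeta -> delta
  P2: alpha <- kappa -> gamma <- zeta -> delta
  P3: alpha <- kappa -> delta
  P4: alpha <- zeta <- theta -> kappa -> delta
  P5: alpha <- zeta -> gamma <- kappa -> delta
  P6: alpha <- zeta -> delta
The empty set is not sufficient: P1 (alpha <- kappa <- theta -> zeta -> delta) has no collider blocking it and no conditioned non-collider, so it is open.
Try {kappa, zeta}:
  P1: blocked at chain node kappa ∈ conditioning set.
  P2: blocked at fork node kappa ∈ conditioning set.
  P3: blocked at fork node kappa ∈ conditioning set.
  P4: blocked at chain node zeta ∈ conditioning set.
  P5: blocked at fork node zeta ∈ conditioning set.
  P6: blocked at fork node zeta ∈ conditioning set.
{kappa, zeta} contains no descendant of alpha and blocks every backdoor path.
Every element of {kappa, zeta} is needed (dropping kappa leaves P3 open; dropping zeta leaves P6 open), so no proper subset is valid.
Among all size-2 subsets of the eligible variables, only {kappa, zeta} blocks every backdoor path, so it is the unique smallest valid adjustment set.

{kappa, zeta}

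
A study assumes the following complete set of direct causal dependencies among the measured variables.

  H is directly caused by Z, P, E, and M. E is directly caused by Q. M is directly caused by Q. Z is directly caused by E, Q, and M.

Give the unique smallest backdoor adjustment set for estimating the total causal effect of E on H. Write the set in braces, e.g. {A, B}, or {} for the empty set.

{Q}

Variables eligible for adjustment (non-descendants of E, excluding E and H): {M, P, Q}.
Backdoor paths from E to H:
  P1: E <- Q -> M -> Z -> H
  P2: E <- Q -> M -> H
  P3: E <- Q -> Z <- M -> H
  P4: E <- Q -> Z -> H
The empty set is not sufficient: P1 (E <- Q -> M -> Z -> H) has no collider blocking it and no conditioned non-collider, so it is open.
Try {Q}:
  P1: blocked at fork node Q ∈ conditioning set.
  P2: blocked at fork node Q ∈ conditioning set.
  P3: blocked at fork node Q ∈ conditioning set.
  P4: blocked at fork node Q ∈ conditioning set.
{Q} contains no descendant of E and blocks every backdoor path.
No other singleton works — e.g. {M} leaves P4 open — so {Q} is the unique smallest valid adjustment set.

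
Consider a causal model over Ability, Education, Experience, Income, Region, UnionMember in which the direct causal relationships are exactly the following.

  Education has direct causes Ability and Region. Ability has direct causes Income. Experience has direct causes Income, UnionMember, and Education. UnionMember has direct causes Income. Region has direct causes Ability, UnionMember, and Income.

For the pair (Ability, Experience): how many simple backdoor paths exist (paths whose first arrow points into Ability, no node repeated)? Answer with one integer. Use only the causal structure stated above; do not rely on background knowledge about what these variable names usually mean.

A backdoor path from Ability to Experience is any simple undirected path whose first edge points into Ability (i.e. leaves Ability via a parent).
Parents of Ability: {Income}.
Enumerating:
  P1: Ability <- Income -> UnionMember -> Region -> Education -> Experience
  P2: Ability <- Income -> UnionMember -> Experience
  P3: Ability <- Income -> Region <- UnionMember -> Experience
  P4: Ability <- Income -> Region -> Education -> Experience
  P5: Ability <- Income -> Experience
That exhausts the simple backdoor paths. Count: 5.

5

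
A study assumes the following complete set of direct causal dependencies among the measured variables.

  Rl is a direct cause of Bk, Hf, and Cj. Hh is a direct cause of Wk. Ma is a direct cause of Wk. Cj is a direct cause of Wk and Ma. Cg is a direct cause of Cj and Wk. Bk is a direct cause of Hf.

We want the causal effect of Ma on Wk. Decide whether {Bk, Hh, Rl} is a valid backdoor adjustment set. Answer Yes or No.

Backdoor paths from Ma to Wk (paths whose first edge points into Ma):
  P1: Ma <- Cj <- Cg -> Wk
  P2: Ma <- Cj -> Wk
Condition 1 (no descendant of Ma in the set): holds — descendants of Ma are {Wk}; none are in {Bk, Hh, Rl}.
Condition 2 (every backdoor path blocked by {Bk, Hh, Rl}):
  P1: open — no interior node is in the conditioning set.
  P2: open — no interior node is in the conditioning set.
{Bk, Hh, Rl} does not satisfy the backdoor criterion.

No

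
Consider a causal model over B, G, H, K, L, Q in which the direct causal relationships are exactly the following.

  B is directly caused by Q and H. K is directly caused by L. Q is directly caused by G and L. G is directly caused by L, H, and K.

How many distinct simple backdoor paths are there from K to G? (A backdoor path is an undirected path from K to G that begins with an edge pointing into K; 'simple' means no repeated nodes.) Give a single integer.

3

A backdoor path from K to G is any simple undirected path whose first edge points into K (i.e. leaves K via a parent).
Parents of K: {L}.
Enumerating:
  P1: K <- L -> G
  P2: K <- L -> Q <- G
  P3: K <- L -> Q -> B <- H -> G
That exhausts the simple backdoor paths. Count: 3.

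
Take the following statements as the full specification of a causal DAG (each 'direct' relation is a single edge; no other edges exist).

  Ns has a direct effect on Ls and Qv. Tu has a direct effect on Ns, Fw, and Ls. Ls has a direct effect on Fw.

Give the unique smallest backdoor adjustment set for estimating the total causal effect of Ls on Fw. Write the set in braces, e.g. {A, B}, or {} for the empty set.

Variables eligible for adjustment (non-descendants of Ls, excluding Ls and Fw): {Ns, Qv, Tu}.
Backdoor paths from Ls to Fw:
  P1: Ls <- Tu -> Fw
  P2: Ls <- Ns <- Tu -> Fw
The empty set is not sufficient: P1 (Ls <- Tu -> Fw) has no collider blocking it and no conditioned non-collider, so it is open.
Try {Tu}:
  P1: blocked at fork node Tu ∈ conditioning set.
  P2: blocked at fork node Tu ∈ conditioning set.
{Tu} contains no descendant of Ls and blocks every backdoor path.
No other singleton works — e.g. {Ns} leaves P1 open — so {Tu} is the unique smallest valid adjustment set.

{Tu}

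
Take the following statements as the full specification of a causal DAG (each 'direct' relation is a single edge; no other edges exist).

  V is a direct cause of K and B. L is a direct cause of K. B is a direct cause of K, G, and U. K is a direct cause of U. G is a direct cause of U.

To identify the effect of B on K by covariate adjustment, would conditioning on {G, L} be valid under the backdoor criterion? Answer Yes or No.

Backdoor paths from B to K (paths whose first edge points into B):
  P1: B <- V -> K
Condition 1 (no descendant of B in the set): FAILS — G is a descendant of B.
Condition 2 (every backdoor path blocked by {G, L}):
  P1: open — no interior node is in the conditioning set.
{G, L} does not satisfy the backdoor criterion.

No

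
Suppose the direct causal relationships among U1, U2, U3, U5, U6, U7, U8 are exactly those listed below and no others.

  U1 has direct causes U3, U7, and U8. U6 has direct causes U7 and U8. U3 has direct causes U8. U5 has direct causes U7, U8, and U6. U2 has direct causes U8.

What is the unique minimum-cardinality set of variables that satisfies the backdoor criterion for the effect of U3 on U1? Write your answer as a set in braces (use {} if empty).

{U8}

Variables eligible for adjustment (non-descendants of U3, excluding U3 and U1): {U2, U5, U6, U7, U8}.
Backdoor paths from U3 to U1:
  P1: U3 <- U8 -> U6 <- U7 -> U1
  P2: U3 <- U8 -> U6 -> U5 <- U7 -> U1
  P3: U3 <- U8 -> U5 <- U7 -> U1
  P4: U3 <- U8 -> U5 <- U6 <- U7 -> U1
  P5: U3 <- U8 -> U1
The empty set is not sufficient: P5 (U3 <- U8 -> U1) has no collider blocking it and no conditioned non-collider, so it is open.
Try {U8}:
  P1: blocked at fork node U8 ∈ conditioning set.
  P2: blocked at fork node U8 ∈ conditioning set.
  P3: blocked at fork node U8 ∈ conditioning set.
  P4: blocked at fork node U8 ∈ conditioning set.
  P5: blocked at fork node U8 ∈ conditioning set.
{U8} contains no descendant of U3 and blocks every backdoor path.
No other singleton works — e.g. {U7} leaves P5 open — so {U8} is the unique smallest valid adjustment set.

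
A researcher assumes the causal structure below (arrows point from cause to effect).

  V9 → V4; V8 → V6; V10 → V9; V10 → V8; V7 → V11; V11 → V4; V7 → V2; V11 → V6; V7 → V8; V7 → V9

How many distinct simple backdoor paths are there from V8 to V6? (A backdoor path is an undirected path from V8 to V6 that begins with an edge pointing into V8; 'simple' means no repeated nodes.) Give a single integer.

A backdoor path from V8 to V6 is any simple undirected path whose first edge points into V8 (i.e. leaves V8 via a parent).
Parents of V8: {V10, V7}.
Enumerating:
  P1: V8 <- V7 -> V9 -> V4 <- V11 -> V6
  P2: V8 <- V7 -> V11 -> V6
  P3: V8 <- V10 -> V9 <- V7 -> V11 -> V6
  P4: V8 <- V10 -> V9 -> V4 <- V11 -> V6
That exhausts the simple backdoor paths. Count: 4.

4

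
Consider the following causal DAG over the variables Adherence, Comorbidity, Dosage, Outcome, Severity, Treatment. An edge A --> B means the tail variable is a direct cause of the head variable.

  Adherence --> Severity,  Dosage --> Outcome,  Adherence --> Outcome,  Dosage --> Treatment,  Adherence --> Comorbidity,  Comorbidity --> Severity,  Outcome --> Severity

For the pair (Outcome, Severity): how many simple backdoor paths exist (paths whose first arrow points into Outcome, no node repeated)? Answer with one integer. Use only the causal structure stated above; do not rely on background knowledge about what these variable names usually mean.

2

A backdoor path from Outcome to Severity is any simple undirected path whose first edge points into Outcome (i.e. leaves Outcome via a parent).
Parents of Outcome: {Adherence, Dosage}.
Enumerating:
  P1: Outcome <- Adherence -> Comorbidity -> Severity
  P2: Outcome <- Adherence -> Severity
That exhausts the simple backdoor paths. Count: 2.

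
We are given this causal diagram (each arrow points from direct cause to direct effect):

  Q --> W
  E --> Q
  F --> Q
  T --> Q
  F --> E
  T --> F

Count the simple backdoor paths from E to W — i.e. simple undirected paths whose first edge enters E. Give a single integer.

A backdoor path from E to W is any simple undirected path whose first edge points into E (i.e. leaves E via a parent).
Parents of E: {F}.
Enumerating:
  P1: E <- F <- T -> Q -> W
  P2: E <- F -> Q -> W
That exhausts the simple backdoor paths. Count: 2.

2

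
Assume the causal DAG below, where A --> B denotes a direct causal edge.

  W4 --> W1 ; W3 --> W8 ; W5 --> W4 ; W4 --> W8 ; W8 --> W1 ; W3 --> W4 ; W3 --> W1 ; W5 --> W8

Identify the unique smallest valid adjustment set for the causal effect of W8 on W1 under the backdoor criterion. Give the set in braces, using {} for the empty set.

Variables eligible for adjustment (non-descendants of W8, excluding W8 and W1): {W3, W4, W5}.
Backdoor paths from W8 to W1:
  P1: W8 <- W3 -> W4 -> W1
  P2: W8 <- W3 -> W1
  P3: W8 <- W5 -> W4 <- W3 -> W1
  P4: W8 <- W5 -> W4 -> W1
  P5: W8 <- W4 <- W3 -> W1
  P6: W8 <- W4 -> W1
The empty set is not sufficient: P1 (W8 <- W3 -> W4 -> W1) has no collider blocking it and no conditioned non-collider, so it is open.
Try {W3, W4}:
  P1: blocked at fork node W3 ∈ conditioning set.
  P2: blocked at fork node W3 ∈ conditioning set.
  P3: blocked at fork node W3 ∈ conditioning set.
  P4: blocked at chain node W4 ∈ conditioning set.
  P5: blocked at chain node W4 ∈ conditioning set.
  P6: blocked at fork node W4 ∈ conditioning set.
{W3, W4} contains no descendant of W8 and blocks every backdoor path.
Every element of {W3, W4} is needed (dropping W3 leaves P2 open; dropping W4 leaves P4 open), so no proper subset is valid.
Among all size-2 subsets of the eligible variables, only {W3, W4} blocks every backdoor path, so it is the unique smallest valid adjustment set.

{W3, W4}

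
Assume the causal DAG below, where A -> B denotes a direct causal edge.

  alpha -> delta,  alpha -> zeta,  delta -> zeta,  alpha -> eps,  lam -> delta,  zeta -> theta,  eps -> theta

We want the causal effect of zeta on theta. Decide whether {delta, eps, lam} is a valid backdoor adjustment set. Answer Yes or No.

Backdoor paths from zeta to theta (paths whose first edge points into zeta):
  P1: zeta <- alpha -> eps -> theta
  P2: zeta <- delta <- alpha -> eps -> theta
Condition 1 (no descendant of zeta in the set): holds — descendants of zeta are {theta}; none are in {delta, eps, lam}.
Condition 2 (every backdoor path blocked by {delta, eps, lam}):
  P1: blocked at chain node eps ∈ conditioning set.
  P2: blocked at chain node delta ∈ conditioning set.
{delta, eps, lam} satisfies the backdoor criterion.

Yes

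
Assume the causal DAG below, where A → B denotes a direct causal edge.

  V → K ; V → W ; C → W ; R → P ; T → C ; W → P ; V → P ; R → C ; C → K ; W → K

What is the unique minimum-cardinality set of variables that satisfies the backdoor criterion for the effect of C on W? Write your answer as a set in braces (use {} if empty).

{}

Variables eligible for adjustment (non-descendants of C, excluding C and W): {R, T, V}.
Backdoor paths from C to W:
  P1: C <- R -> P <- V -> W
  P2: C <- R -> P <- V -> K <- W
  P3: C <- R -> P <- W
Each backdoor path contains an unconditioned collider, so every path is already blocked with the empty conditioning set:
  P1: blocked at collider P (neither it nor any descendant is in the conditioning set).
  P2: blocked at collider P (neither it nor any descendant is in the conditioning set).
  P3: blocked at collider P (neither it nor any descendant is in the conditioning set).
The empty set is therefore the unique smallest valid set.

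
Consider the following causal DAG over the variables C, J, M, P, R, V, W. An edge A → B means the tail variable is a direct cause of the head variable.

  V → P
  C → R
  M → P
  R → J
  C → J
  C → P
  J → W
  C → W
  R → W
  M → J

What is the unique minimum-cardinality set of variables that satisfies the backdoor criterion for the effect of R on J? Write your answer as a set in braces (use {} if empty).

{C}

Variables eligible for adjustment (non-descendants of R, excluding R and J): {C, M, P, V}.
Backdoor paths from R to J:
  P1: R <- C -> P <- M -> J
  P2: R <- C -> J
  P3: R <- C -> W <- J
The empty set is not sufficient: P2 (R <- C -> J) has no collider blocking it and no conditioned non-collider, so it is open.
Try {C}:
  P1: blocked at fork node C ∈ conditioning set.
  P2: blocked at fork node C ∈ conditioning set.
  P3: blocked at fork node C ∈ conditioning set.
{C} contains no descendant of R and blocks every backdoor path.
No other singleton works — e.g. {M} leaves P2 open — so {C} is the unique smallest valid adjustment set.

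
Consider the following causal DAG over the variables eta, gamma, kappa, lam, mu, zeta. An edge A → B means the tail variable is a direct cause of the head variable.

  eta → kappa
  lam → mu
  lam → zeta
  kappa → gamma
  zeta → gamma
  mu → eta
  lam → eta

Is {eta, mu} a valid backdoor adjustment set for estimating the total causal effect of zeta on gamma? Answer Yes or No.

Yes

Backdoor paths from zeta to gamma (paths whose first edge points into zeta):
  P1: zeta <- lam -> mu -> eta -> kappa -> gamma
  P2: zeta <- lam -> eta -> kappa -> gamma
Condition 1 (no descendant of zeta in the set): holds — descendants of zeta are {gamma}; none are in {eta, mu}.
Condition 2 (every backdoor path blocked by {eta, mu}):
  P1: blocked at chain node mu ∈ conditioning set.
  P2: blocked at chain node eta ∈ conditioning set.
{eta, mu} satisfies the backdoor criterion.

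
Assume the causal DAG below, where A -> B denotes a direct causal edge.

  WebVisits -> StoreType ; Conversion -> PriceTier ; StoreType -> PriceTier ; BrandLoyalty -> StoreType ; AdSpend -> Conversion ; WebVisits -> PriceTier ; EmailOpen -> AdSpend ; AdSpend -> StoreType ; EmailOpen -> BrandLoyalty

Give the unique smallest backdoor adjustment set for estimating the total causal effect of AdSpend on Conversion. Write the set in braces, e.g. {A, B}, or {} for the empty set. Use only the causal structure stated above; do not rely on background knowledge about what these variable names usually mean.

{}

Variables eligible for adjustment (non-descendants of AdSpend, excluding AdSpend and Conversion): {BrandLoyalty, EmailOpen, WebVisits}.
Backdoor paths from AdSpend to Conversion:
  P1: AdSpend <- EmailOpen -> BrandLoyalty -> StoreType <- WebVisits -> PriceTier <- Conversion
  P2: AdSpend <- EmailOpen -> BrandLoyalty -> StoreType -> PriceTier <- Conversion
Each backdoor path contains an unconditioned collider, so every path is already blocked with the empty conditioning set:
  P1: blocked at collider StoreType (neither it nor any descendant is in the conditioning set).
  P2: blocked at collider PriceTier (neither it nor any descendant is in the conditioning set).
The empty set is therefore the unique smallest valid set.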